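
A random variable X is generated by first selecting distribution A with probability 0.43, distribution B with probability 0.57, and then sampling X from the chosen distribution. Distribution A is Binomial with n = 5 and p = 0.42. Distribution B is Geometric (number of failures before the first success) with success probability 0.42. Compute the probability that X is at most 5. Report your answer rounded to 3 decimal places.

Conditional on each component, P(X ≤ 5): A: 1; B: 0.961931.
By total probability, P(X ≤ 5) = 0.43·1 + 0.57·0.961931 = 0.978301.

0.978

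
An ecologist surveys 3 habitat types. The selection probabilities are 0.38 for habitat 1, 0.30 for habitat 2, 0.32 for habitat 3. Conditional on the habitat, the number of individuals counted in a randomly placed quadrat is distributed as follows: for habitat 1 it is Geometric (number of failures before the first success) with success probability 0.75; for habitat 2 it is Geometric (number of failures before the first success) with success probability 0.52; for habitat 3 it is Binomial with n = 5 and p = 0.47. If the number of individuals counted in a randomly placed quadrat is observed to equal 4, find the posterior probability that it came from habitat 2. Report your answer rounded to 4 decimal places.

0.1631

Likelihoods P(X=4 | ·): 1: 0.00292969; 2: 0.0276038; 3: 0.129312.
Posterior ∝ prior × likelihood. Numerator for 2: 0.3·0.0276038 = 0.00828113.
Normalizing constant: 0.38·0.00292969 + 0.3·0.0276038 + 0.32·0.129312 = 0.0507741.
P(2 | observation) = 0.00828113 / 0.0507741 = 0.163097.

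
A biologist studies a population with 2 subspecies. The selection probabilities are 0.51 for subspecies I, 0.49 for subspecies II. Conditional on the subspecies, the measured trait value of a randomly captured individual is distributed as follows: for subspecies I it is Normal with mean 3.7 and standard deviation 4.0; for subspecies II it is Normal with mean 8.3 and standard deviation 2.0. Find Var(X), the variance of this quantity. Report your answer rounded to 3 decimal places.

Per component, I: μ=3.7, E[X²]=29.69; II: μ=8.3, E[X²]=72.89.
E[X] = 0.51·3.7 + 0.49·8.3 = 5.954.
E[X²] = 0.51·29.69 + 0.49·72.89 = 50.858.
Var(X) = E[X²] − (E[X])² = 50.858 − 35.4501 = 15.4079.

15.408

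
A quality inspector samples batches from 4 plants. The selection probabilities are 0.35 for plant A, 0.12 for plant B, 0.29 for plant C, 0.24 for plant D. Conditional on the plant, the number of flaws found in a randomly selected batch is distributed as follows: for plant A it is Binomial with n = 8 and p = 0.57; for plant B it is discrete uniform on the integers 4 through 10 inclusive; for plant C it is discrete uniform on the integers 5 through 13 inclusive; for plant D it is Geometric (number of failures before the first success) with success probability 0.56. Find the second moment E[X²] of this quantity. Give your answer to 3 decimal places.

For each component E[X²] = Var + (mean)², giving A: 22.7544; B: 53; C: 87.6667; D: 2.02041.
Overall E[X²] = 0.35·22.7544 + 0.12·53 + 0.29·87.6667 + 0.24·2.02041 = 40.2323.

40.232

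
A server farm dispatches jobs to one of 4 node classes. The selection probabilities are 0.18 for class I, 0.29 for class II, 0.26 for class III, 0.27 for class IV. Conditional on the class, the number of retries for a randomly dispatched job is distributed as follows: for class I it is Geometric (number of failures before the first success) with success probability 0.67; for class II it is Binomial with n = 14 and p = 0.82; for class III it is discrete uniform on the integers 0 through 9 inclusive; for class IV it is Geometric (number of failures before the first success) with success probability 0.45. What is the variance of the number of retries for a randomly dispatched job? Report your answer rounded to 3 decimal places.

Per component, I: μ=0.492537, E[X²]=0.977723; II: μ=11.48, E[X²]=133.857; III: μ=4.5, E[X²]=28.5; IV: μ=1.22222, E[X²]=4.20988.
E[X] = 0.18·0.492537 + 0.29·11.48 + 0.26·4.5 + 0.27·1.22222 = 4.91786.
E[X²] = 0.18·0.977723 + 0.29·133.857 + 0.26·28.5 + 0.27·4.20988 = 47.5411.
Var(X) = E[X²] − (E[X])² = 47.5411 − 24.1853 = 23.3558.

23.356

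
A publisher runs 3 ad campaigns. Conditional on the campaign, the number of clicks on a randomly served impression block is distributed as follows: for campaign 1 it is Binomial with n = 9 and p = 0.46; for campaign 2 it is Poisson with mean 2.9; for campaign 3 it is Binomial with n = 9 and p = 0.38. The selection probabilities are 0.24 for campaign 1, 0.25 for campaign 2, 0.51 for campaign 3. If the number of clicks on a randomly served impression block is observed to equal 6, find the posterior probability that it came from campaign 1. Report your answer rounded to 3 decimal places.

Likelihoods P(X=6 | ·): 1: 0.125316; 2: 0.0454571; 3: 0.0602776.
Posterior ∝ prior × likelihood. Numerator for 1: 0.24·0.125316 = 0.0300759.
Normalizing constant: 0.24·0.125316 + 0.25·0.0454571 + 0.51·0.0602776 = 0.0721818.
P(1 | observation) = 0.0300759 / 0.0721818 = 0.416669.

0.417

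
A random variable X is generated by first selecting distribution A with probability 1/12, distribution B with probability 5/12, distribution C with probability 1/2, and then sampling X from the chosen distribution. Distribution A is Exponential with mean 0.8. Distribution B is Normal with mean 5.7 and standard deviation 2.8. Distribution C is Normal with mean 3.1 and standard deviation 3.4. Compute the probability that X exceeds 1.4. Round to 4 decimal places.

0.7509

Conditional on each component, P(X > 1.4): A: 0.173774; B: 0.937696; C: 0.691462.
By total probability, P(X > 1.4) = 0.0833333·0.173774 + 0.416667·0.937696 + 0.5·0.691462 = 0.750919.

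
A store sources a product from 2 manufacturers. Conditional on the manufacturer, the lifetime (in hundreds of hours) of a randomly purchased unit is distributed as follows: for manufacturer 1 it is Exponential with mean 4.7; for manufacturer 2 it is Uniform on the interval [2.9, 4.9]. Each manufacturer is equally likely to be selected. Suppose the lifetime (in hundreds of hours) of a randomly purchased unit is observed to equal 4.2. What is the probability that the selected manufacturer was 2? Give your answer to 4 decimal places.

0.8517

Likelihoods f(4.2 | ·): 1: 0.0870581; 2: 0.5.
Posterior ∝ prior × likelihood. Numerator for 2: 0.5·0.5 = 0.25.
Normalizing constant: 0.5·0.0870581 + 0.5·0.5 = 0.293529.
P(2 | observation) = 0.25 / 0.293529 = 0.851704.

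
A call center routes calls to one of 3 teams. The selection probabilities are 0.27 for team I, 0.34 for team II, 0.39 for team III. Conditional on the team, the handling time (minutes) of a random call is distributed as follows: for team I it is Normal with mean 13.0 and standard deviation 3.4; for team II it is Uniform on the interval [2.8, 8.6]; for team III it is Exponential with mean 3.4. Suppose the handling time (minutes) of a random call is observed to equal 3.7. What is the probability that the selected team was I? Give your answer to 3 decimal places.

0.008

Likelihoods f(3.7 | ·): I: 0.00278466; II: 0.172414; III: 0.0990619.
Posterior ∝ prior × likelihood. Numerator for I: 0.27·0.00278466 = 0.000751857.
Normalizing constant: 0.27·0.00278466 + 0.34·0.172414 + 0.39·0.0990619 = 0.0980067.
P(I | observation) = 0.000751857 / 0.0980067 = 0.00767149.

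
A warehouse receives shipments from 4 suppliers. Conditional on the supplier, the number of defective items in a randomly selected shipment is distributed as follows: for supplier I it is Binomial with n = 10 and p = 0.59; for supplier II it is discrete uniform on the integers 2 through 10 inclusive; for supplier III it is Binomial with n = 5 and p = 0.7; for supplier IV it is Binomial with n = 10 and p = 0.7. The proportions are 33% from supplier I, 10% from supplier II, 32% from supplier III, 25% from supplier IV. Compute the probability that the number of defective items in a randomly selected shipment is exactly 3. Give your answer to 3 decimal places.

0.128

Conditional on each supplier, P(X = 3): I: 0.0479981; II: 0.111111; III: 0.3087; IV: 0.00900169.
By total probability, P(X = 3) = 0.33·0.0479981 + 0.1·0.111111 + 0.32·0.3087 + 0.25·0.00900169 = 0.127985.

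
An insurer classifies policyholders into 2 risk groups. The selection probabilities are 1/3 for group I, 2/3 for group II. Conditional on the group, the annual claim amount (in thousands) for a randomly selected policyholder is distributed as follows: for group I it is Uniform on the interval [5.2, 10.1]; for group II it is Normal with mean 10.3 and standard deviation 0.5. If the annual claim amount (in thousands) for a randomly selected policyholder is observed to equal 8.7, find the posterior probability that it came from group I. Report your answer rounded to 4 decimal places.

0.9554

Likelihoods f(8.7 | ·): I: 0.204082; II: 0.00476818.
Posterior ∝ prior × likelihood. Numerator for I: 0.333333·0.204082 = 0.0680272.
Normalizing constant: 0.333333·0.204082 + 0.666667·0.00476818 = 0.071206.
P(I | observation) = 0.0680272 / 0.071206 = 0.955358.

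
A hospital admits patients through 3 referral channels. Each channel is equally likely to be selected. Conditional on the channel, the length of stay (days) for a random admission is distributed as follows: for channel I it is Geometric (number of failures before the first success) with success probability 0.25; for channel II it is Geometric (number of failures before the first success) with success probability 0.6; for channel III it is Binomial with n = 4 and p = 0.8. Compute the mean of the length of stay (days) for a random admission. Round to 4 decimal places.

Component means — I: 3; II: 0.666667; III: 3.2.
E[X] = 0.333333·3 + 0.333333·0.666667 + 0.333333·3.2 = 2.28889.

2.2889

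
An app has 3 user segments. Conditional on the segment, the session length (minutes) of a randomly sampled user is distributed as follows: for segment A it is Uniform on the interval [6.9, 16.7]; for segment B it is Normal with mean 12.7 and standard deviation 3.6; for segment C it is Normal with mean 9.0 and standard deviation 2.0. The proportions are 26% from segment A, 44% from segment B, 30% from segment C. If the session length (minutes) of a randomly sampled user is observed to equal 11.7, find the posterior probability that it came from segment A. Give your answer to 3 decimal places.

Likelihoods f(11.7 | ·): A: 0.102041; B: 0.106623; C: 0.0801917.
Posterior ∝ prior × likelihood. Numerator for A: 0.26·0.102041 = 0.0265306.
Normalizing constant: 0.26·0.102041 + 0.44·0.106623 + 0.3·0.0801917 = 0.0975024.
P(A | observation) = 0.0265306 / 0.0975024 = 0.272102.

0.272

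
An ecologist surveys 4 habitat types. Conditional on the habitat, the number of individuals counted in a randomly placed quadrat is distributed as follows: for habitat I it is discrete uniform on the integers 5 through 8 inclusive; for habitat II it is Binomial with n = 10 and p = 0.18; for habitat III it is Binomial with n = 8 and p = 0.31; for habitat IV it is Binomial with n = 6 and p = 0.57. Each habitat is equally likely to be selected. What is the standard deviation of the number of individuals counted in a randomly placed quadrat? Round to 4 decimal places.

Per component, I: μ=6.5, E[X²]=43.5; II: μ=1.8, E[X²]=4.716; III: μ=2.48, E[X²]=7.8616; IV: μ=3.42, E[X²]=13.167.
E[X] = 0.25·6.5 + 0.25·1.8 + 0.25·2.48 + 0.25·3.42 = 3.55.
E[X²] = 0.25·43.5 + 0.25·4.716 + 0.25·7.8616 + 0.25·13.167 = 17.3111.
Var(X) = E[X²] − (E[X])² = 17.3111 − 12.6025 = 4.70865.
SD(X) = √4.70865 = 2.16994.

2.1699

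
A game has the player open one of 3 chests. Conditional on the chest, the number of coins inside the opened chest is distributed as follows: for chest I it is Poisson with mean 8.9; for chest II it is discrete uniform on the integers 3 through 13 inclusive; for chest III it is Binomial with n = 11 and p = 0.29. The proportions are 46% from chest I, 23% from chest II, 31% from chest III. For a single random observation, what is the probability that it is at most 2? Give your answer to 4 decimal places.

Conditional on each chest, P(X ≤ 2): I: 0.00675193; II: 0; III: 0.339027.
By total probability, P(X ≤ 2) = 0.46·0.00675193 + 0.23·0 + 0.31·0.339027 = 0.108204.

0.1082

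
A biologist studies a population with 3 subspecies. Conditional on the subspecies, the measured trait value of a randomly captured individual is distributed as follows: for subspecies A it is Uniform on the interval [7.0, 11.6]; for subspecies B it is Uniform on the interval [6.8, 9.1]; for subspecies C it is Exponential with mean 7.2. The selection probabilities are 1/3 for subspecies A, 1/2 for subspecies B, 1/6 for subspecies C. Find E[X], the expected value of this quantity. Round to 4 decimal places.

Component means — A: 9.3; B: 7.95; C: 7.2.
E[X] = 0.333333·9.3 + 0.5·7.95 + 0.166667·7.2 = 8.275.

8.2750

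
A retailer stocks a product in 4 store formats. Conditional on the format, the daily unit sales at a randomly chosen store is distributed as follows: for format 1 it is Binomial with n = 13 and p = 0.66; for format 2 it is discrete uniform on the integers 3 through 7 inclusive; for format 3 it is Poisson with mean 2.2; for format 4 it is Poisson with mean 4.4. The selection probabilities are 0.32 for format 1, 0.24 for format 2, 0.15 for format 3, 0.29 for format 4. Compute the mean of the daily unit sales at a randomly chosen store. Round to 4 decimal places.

5.5516

Component means — 1: 8.58; 2: 5; 3: 2.2; 4: 4.4.
E[X] = 0.32·8.58 + 0.24·5 + 0.15·2.2 + 0.29·4.4 = 5.5516.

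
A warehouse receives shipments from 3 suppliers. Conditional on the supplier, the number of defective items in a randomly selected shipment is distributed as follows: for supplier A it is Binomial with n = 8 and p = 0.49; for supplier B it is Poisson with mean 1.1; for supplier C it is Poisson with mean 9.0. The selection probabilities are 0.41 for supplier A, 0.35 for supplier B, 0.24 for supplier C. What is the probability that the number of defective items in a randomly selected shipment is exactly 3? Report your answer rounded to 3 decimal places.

Conditional on each supplier, P(X = 3): A: 0.227315; B: 0.0738419; C: 0.0149943.
By total probability, P(X = 3) = 0.41·0.227315 + 0.35·0.0738419 + 0.24·0.0149943 = 0.122642.

0.123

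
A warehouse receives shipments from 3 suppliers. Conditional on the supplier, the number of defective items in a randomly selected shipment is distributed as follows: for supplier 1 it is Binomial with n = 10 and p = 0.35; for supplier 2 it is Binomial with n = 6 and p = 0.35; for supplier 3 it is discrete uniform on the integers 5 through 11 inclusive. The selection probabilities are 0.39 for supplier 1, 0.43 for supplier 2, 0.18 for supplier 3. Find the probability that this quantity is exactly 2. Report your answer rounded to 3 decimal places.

Conditional on each supplier, P(X = 2): 1: 0.175653; 2: 0.328005; 3: 0.
By total probability, P(X = 2) = 0.39·0.175653 + 0.43·0.328005 + 0.18·0 = 0.209547.

0.210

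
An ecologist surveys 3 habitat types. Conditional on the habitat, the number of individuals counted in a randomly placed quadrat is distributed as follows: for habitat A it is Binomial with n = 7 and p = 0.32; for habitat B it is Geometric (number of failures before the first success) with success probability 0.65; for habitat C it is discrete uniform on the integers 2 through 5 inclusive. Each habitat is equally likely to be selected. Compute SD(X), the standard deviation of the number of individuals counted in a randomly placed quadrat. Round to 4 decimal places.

Per component, A: μ=2.24, E[X²]=6.5408; B: μ=0.538462, E[X²]=1.11834; C: μ=3.5, E[X²]=13.5.
E[X] = 0.333333·2.24 + 0.333333·0.538462 + 0.333333·3.5 = 2.09282.
E[X²] = 0.333333·6.5408 + 0.333333·1.11834 + 0.333333·13.5 = 7.05305.
Var(X) = E[X²] − (E[X])² = 7.05305 − 4.3799 = 2.67315.
SD(X) = √2.67315 = 1.63498.

1.6350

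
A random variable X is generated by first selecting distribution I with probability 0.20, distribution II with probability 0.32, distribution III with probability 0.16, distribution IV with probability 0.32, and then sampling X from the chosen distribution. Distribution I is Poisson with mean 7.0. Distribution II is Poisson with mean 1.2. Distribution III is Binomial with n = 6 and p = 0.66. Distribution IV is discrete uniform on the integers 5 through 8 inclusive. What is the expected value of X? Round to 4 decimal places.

4.4976

Component means — I: 7; II: 1.2; III: 3.96; IV: 6.5.
E[X] = 0.2·7 + 0.32·1.2 + 0.16·3.96 + 0.32·6.5 = 4.4976.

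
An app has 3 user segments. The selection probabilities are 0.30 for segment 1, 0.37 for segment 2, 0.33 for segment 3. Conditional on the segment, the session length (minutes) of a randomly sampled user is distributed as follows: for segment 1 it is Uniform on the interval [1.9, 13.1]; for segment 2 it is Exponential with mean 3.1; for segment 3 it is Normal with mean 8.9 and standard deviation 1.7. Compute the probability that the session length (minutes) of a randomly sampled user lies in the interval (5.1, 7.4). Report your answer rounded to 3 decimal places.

0.157

Conditional on each segment, P(5.1 < X < 7.4): 1: 0.205357; 2: 0.101085; 3: 0.176094.
By total probability, P(5.1 < X < 7.4) = 0.3·0.205357 + 0.37·0.101085 + 0.33·0.176094 = 0.15712.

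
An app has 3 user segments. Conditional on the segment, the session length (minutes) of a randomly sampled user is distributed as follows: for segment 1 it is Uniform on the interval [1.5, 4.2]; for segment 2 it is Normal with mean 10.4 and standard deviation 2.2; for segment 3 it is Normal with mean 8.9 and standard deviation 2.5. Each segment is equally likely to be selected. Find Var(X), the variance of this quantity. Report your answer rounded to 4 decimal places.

14.5497

Per component, 1: μ=2.85, E[X²]=8.73; 2: μ=10.4, E[X²]=113; 3: μ=8.9, E[X²]=85.46.
E[X] = 0.333333·2.85 + 0.333333·10.4 + 0.333333·8.9 = 7.38333.
E[X²] = 0.333333·8.73 + 0.333333·113 + 0.333333·85.46 = 69.0633.
Var(X) = E[X²] − (E[X])² = 69.0633 − 54.5136 = 14.5497.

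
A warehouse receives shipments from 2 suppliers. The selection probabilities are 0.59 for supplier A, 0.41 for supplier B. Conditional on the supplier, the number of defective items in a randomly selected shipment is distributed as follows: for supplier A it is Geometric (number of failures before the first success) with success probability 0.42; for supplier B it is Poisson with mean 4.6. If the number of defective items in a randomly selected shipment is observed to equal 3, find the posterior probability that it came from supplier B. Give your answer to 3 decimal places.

0.580

Likelihoods P(X=3 | ·): A: 0.081947; B: 0.163068.
Posterior ∝ prior × likelihood. Numerator for B: 0.41·0.163068 = 0.0668577.
Normalizing constant: 0.59·0.081947 + 0.41·0.163068 = 0.115206.
P(B | observation) = 0.0668577 / 0.115206 = 0.580329.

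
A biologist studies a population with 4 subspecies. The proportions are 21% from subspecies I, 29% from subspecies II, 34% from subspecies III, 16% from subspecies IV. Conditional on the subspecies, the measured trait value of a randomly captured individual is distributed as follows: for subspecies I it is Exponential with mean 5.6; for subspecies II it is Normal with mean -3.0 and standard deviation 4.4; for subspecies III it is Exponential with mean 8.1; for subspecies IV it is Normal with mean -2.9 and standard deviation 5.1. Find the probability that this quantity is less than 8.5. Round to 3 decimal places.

Conditional on each subspecies, P(X < 8.5): I: 0.780819; II: 0.995521; III: 0.649846; IV: 0.987301.
By total probability, P(X < 8.5) = 0.21·0.780819 + 0.29·0.995521 + 0.34·0.649846 + 0.16·0.987301 = 0.831589.

0.832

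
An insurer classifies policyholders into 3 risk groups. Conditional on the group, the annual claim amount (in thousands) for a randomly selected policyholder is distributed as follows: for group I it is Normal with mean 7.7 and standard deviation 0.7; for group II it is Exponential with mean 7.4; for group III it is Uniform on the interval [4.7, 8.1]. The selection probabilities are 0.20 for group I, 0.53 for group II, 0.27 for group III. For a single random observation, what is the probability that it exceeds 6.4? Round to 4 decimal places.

Conditional on each group, P(X > 6.4): I: 0.968355; II: 0.421108; III: 0.5.
By total probability, P(X > 6.4) = 0.2·0.968355 + 0.53·0.421108 + 0.27·0.5 = 0.551858.

0.5519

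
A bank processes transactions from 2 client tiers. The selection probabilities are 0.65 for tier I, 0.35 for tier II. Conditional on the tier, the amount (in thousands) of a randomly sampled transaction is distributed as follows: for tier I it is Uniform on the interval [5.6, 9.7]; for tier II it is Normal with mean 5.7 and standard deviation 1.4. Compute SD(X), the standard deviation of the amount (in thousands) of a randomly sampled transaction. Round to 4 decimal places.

Per component, I: μ=7.65, E[X²]=59.9233; II: μ=5.7, E[X²]=34.45.
E[X] = 0.65·7.65 + 0.35·5.7 = 6.9675.
E[X²] = 0.65·59.9233 + 0.35·34.45 = 51.0077.
Var(X) = E[X²] − (E[X])² = 51.0077 − 48.5461 = 2.46161.
SD(X) = √2.46161 = 1.56895.

1.5690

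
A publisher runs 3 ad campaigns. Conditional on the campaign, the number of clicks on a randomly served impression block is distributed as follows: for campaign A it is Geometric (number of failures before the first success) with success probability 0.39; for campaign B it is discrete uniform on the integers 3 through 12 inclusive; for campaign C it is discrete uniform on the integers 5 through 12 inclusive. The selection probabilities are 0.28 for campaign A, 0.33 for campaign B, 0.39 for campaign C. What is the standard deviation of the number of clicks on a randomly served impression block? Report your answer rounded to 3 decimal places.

3.812

Per component, A: μ=1.5641, E[X²]=6.45694; B: μ=7.5, E[X²]=64.5; C: μ=8.5, E[X²]=77.5.
E[X] = 0.28·1.5641 + 0.33·7.5 + 0.39·8.5 = 6.22795.
E[X²] = 0.28·6.45694 + 0.33·64.5 + 0.39·77.5 = 53.3179.
Var(X) = E[X²] − (E[X])² = 53.3179 − 38.7873 = 14.5306.
SD(X) = √14.5306 = 3.8119.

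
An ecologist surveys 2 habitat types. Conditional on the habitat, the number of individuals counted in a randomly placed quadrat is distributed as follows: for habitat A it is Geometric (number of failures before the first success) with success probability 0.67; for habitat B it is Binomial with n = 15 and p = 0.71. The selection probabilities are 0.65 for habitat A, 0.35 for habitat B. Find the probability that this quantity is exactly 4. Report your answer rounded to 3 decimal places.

Conditional on each habitat, P(X = 4): A: 0.00794567; B: 0.000423198.
By total probability, P(X = 4) = 0.65·0.00794567 + 0.35·0.000423198 = 0.00531281.

0.005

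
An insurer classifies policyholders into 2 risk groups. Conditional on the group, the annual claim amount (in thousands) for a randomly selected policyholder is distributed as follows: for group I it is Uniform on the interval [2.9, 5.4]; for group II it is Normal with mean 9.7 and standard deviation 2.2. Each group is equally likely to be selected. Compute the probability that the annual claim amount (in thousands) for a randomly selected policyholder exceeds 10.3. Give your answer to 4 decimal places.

Conditional on each group, P(X > 10.3): I: 0; II: 0.392531.
By total probability, P(X > 10.3) = 0.5·0 + 0.5·0.392531 = 0.196266.

0.1963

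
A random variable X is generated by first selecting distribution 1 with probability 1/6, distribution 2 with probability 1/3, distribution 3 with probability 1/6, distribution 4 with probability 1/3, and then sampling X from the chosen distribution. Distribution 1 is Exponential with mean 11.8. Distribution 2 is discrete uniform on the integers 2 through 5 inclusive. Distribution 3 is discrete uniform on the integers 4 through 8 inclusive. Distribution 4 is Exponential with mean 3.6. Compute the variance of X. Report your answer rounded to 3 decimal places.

Per component, 1: μ=11.8, E[X²]=278.48; 2: μ=3.5, E[X²]=13.5; 3: μ=6, E[X²]=38; 4: μ=3.6, E[X²]=25.92.
E[X] = 0.166667·11.8 + 0.333333·3.5 + 0.166667·6 + 0.333333·3.6 = 5.33333.
E[X²] = 0.166667·278.48 + 0.333333·13.5 + 0.166667·38 + 0.333333·25.92 = 65.8867.
Var(X) = E[X²] − (E[X])² = 65.8867 − 28.4444 = 37.4422.

37.442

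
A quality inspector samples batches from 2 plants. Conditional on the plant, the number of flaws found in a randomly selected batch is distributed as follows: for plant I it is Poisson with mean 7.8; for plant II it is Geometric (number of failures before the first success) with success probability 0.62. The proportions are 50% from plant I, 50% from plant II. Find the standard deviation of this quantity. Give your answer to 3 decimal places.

Per component, I: μ=7.8, E[X²]=68.64; II: μ=0.612903, E[X²]=1.3642.
E[X] = 0.5·7.8 + 0.5·0.612903 = 4.20645.
E[X²] = 0.5·68.64 + 0.5·1.3642 = 35.0021.
Var(X) = E[X²] − (E[X])² = 35.0021 − 17.6942 = 17.3079.
SD(X) = √17.3079 = 4.16027.

4.160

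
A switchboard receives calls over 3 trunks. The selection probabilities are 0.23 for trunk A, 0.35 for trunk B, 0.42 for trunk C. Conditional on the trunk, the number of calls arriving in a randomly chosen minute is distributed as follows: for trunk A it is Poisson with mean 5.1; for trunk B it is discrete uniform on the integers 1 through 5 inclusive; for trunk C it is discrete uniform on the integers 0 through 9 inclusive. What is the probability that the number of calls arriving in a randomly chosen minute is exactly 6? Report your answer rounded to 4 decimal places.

0.0763

Conditional on each trunk, P(X = 6): A: 0.149; B: 0; C: 0.1.
By total probability, P(X = 6) = 0.23·0.149 + 0.35·0 + 0.42·0.1 = 0.07627.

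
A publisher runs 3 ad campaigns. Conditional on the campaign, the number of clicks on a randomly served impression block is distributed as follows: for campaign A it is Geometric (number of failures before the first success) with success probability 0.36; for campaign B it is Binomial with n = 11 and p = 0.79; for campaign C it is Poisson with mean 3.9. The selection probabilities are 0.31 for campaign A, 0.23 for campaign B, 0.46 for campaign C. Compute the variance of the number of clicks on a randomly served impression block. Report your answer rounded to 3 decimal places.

Per component, A: μ=1.77778, E[X²]=8.09877; B: μ=8.69, E[X²]=77.341; C: μ=3.9, E[X²]=19.11.
E[X] = 0.31·1.77778 + 0.23·8.69 + 0.46·3.9 = 4.34381.
E[X²] = 0.31·8.09877 + 0.23·77.341 + 0.46·19.11 = 29.0896.
Var(X) = E[X²] − (E[X])² = 29.0896 − 18.8687 = 10.221.

10.221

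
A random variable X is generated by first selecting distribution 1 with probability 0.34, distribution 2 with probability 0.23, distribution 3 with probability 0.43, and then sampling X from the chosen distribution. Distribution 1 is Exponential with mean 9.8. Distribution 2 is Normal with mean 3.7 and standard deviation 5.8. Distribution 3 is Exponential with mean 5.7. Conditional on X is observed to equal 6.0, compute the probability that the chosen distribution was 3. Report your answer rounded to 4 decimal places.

Likelihoods f(6.0 | ·): 1: 0.0553196; 2: 0.0635821; 3: 0.0612312.
Posterior ∝ prior × likelihood. Numerator for 3: 0.43·0.0612312 = 0.0263294.
Normalizing constant: 0.34·0.0553196 + 0.23·0.0635821 + 0.43·0.0612312 = 0.059762.
P(3 | observation) = 0.0263294 / 0.059762 = 0.440572.

0.4406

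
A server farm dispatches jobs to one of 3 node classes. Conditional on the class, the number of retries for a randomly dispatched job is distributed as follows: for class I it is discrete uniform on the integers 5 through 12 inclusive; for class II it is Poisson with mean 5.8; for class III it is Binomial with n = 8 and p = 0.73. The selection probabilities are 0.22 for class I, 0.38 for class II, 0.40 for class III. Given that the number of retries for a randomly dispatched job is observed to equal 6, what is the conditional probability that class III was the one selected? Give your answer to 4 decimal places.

0.5831

Likelihoods P(X=6 | ·): I: 0.125; II: 0.160076; III: 0.308903.
Posterior ∝ prior × likelihood. Numerator for III: 0.4·0.308903 = 0.123561.
Normalizing constant: 0.22·0.125 + 0.38·0.160076 + 0.4·0.308903 = 0.21189.
P(III | observation) = 0.123561 / 0.21189 = 0.583138.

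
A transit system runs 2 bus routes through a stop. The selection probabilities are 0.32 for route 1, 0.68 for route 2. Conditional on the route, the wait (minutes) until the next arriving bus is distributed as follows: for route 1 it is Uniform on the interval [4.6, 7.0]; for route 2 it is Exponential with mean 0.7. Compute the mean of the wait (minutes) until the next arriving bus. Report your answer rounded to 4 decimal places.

Component means — 1: 5.8; 2: 0.7.
E[X] = 0.32·5.8 + 0.68·0.7 = 2.332.

2.3320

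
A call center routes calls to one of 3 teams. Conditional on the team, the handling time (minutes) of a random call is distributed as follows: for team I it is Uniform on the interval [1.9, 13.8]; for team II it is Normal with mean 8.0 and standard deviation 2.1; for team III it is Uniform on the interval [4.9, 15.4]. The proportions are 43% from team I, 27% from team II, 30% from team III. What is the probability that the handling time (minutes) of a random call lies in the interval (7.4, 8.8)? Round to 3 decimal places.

Conditional on each team, P(7.4 < X < 8.8): I: 0.117647; II: 0.260832; III: 0.133333.
By total probability, P(7.4 < X < 8.8) = 0.43·0.117647 + 0.27·0.260832 + 0.3·0.133333 = 0.161013.

0.161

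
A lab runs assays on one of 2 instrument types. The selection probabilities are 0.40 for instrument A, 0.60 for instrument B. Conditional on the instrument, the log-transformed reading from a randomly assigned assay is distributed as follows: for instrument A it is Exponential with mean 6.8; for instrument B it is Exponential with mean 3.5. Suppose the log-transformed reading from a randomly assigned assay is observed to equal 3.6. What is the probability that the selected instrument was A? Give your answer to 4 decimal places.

Likelihoods f(3.6 | ·): A: 0.0866105; B: 0.102148.
Posterior ∝ prior × likelihood. Numerator for A: 0.4·0.0866105 = 0.0346442.
Normalizing constant: 0.4·0.0866105 + 0.6·0.102148 = 0.0959329.
P(A | observation) = 0.0346442 / 0.0959329 = 0.36113.

0.3611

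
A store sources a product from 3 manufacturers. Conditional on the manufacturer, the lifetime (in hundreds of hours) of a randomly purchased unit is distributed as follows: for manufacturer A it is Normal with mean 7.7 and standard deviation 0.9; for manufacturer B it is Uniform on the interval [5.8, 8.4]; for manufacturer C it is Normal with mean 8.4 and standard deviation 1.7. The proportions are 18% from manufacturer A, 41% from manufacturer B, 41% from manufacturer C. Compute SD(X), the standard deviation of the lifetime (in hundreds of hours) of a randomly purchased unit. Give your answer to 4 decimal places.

Per component, A: μ=7.7, E[X²]=60.1; B: μ=7.1, E[X²]=50.9733; C: μ=8.4, E[X²]=73.45.
E[X] = 0.18·7.7 + 0.41·7.1 + 0.41·8.4 = 7.741.
E[X²] = 0.18·60.1 + 0.41·50.9733 + 0.41·73.45 = 61.8316.
Var(X) = E[X²] − (E[X])² = 61.8316 − 59.9231 = 1.90849.
SD(X) = √1.90849 = 1.38148.

1.3815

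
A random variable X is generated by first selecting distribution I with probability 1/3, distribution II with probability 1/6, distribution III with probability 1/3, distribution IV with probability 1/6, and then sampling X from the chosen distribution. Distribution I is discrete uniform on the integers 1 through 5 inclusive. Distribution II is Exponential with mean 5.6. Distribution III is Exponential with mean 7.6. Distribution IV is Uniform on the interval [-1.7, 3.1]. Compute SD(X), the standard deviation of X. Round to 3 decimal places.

Per component, I: μ=3, E[X²]=11; II: μ=5.6, E[X²]=62.72; III: μ=7.6, E[X²]=115.52; IV: μ=0.7, E[X²]=2.41.
E[X] = 0.333333·3 + 0.166667·5.6 + 0.333333·7.6 + 0.166667·0.7 = 4.58333.
E[X²] = 0.333333·11 + 0.166667·62.72 + 0.333333·115.52 + 0.166667·2.41 = 53.0283.
Var(X) = E[X²] − (E[X])² = 53.0283 − 21.0069 = 32.0214.
SD(X) = √32.0214 = 5.65874.

5.659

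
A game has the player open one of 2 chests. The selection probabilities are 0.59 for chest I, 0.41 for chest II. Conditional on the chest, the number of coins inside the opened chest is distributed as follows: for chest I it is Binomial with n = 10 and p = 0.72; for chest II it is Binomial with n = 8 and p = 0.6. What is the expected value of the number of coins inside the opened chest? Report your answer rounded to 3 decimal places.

6.216

Component means — I: 7.2; II: 4.8.
E[X] = 0.59·7.2 + 0.41·4.8 = 6.216.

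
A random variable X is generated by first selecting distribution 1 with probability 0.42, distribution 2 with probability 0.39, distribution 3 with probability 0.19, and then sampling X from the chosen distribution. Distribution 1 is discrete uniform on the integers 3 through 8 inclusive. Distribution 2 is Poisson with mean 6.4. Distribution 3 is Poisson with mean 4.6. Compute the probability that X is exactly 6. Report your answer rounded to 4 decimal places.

Conditional on each component, P(X = 6): 1: 0.166667; 2: 0.158585; 3: 0.13227.
By total probability, P(X = 6) = 0.42·0.166667 + 0.39·0.158585 + 0.19·0.13227 = 0.156979.

0.1570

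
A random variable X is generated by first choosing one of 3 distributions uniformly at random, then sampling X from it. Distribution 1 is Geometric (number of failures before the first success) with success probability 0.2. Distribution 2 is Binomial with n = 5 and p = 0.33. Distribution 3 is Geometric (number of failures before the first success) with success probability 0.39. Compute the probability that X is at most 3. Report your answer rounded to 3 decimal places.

0.803

Conditional on each component, P(X ≤ 3): 1: 0.5904; 2: 0.956358; 3: 0.861542.
By total probability, P(X ≤ 3) = 0.333333·0.5904 + 0.333333·0.956358 + 0.333333·0.861542 = 0.802767.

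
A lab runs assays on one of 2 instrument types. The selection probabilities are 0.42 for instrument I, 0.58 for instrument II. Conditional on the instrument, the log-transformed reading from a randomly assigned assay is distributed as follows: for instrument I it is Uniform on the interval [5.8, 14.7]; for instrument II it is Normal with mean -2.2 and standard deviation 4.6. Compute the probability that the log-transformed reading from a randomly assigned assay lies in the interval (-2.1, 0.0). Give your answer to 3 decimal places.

Conditional on each instrument, P(-2.1 < X < 0.0): I: 0; II: 0.175096.
By total probability, P(-2.1 < X < 0.0) = 0.42·0 + 0.58·0.175096 = 0.101556.

0.102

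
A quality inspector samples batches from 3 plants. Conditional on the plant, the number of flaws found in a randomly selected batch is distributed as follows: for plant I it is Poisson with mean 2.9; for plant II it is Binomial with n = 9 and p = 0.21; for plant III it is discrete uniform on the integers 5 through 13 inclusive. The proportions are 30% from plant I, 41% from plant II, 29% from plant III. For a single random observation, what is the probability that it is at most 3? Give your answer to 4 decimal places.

Conditional on each plant, P(X ≤ 3): I: 0.669623; II: 0.90057; III: 0.
By total probability, P(X ≤ 3) = 0.3·0.669623 + 0.41·0.90057 + 0.29·0 = 0.570121.

0.5701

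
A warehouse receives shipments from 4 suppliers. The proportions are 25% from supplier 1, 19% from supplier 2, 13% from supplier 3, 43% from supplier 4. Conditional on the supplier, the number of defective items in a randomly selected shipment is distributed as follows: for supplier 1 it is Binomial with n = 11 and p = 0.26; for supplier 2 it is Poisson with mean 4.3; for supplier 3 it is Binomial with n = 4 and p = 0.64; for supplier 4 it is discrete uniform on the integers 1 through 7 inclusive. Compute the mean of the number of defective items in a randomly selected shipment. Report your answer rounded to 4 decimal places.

3.5848

Component means — 1: 2.86; 2: 4.3; 3: 2.56; 4: 4.
E[X] = 0.25·2.86 + 0.19·4.3 + 0.13·2.56 + 0.43·4 = 3.5848.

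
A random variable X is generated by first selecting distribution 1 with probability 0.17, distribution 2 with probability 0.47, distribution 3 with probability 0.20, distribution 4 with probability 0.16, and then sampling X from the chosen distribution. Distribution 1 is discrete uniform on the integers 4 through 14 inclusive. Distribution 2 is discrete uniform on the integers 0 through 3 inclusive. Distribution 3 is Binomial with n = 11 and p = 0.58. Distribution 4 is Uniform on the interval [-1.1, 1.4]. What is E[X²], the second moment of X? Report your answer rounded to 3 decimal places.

25.879

For each component E[X²] = Var + (mean)², giving 1: 91; 2: 3.5; 3: 43.384; 4: 0.543333.
Overall E[X²] = 0.17·91 + 0.47·3.5 + 0.2·43.384 + 0.16·0.543333 = 25.8787.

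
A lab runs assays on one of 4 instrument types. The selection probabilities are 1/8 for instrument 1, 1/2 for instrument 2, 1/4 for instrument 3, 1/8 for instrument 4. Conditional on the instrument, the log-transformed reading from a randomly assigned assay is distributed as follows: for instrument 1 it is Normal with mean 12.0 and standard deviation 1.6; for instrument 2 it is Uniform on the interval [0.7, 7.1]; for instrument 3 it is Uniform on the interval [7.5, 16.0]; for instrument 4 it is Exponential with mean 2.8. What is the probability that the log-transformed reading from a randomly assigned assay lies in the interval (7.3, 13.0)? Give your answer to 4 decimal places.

0.2613

Conditional on each instrument, P(7.3 < X < 13.0): 1: 0.73236; 2: 0; 3: 0.647059; 4: 0.0641148.
By total probability, P(7.3 < X < 13.0) = 0.125·0.73236 + 0.5·0 + 0.25·0.647059 + 0.125·0.0641148 = 0.261324.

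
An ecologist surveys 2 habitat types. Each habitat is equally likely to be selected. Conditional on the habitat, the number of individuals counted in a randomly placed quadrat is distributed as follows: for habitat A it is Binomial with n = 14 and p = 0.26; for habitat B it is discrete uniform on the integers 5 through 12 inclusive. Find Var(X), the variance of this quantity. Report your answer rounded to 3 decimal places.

9.877

Per component, A: μ=3.64, E[X²]=15.9432; B: μ=8.5, E[X²]=77.5.
E[X] = 0.5·3.64 + 0.5·8.5 = 6.07.
E[X²] = 0.5·15.9432 + 0.5·77.5 = 46.7216.
Var(X) = E[X²] − (E[X])² = 46.7216 − 36.8449 = 9.8767.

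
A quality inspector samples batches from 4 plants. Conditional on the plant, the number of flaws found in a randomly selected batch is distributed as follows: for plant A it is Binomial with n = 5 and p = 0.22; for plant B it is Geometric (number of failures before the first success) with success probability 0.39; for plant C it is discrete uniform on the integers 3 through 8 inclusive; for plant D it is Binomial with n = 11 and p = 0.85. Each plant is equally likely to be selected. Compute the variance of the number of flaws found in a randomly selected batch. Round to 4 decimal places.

Per component, A: μ=1.1, E[X²]=2.068; B: μ=1.5641, E[X²]=6.45694; C: μ=5.5, E[X²]=33.1667; D: μ=9.35, E[X²]=88.825.
E[X] = 0.25·1.1 + 0.25·1.5641 + 0.25·5.5 + 0.25·9.35 = 4.37853.
E[X²] = 0.25·2.068 + 0.25·6.45694 + 0.25·33.1667 + 0.25·88.825 = 32.6292.
Var(X) = E[X²] − (E[X])² = 32.6292 − 19.1715 = 13.4577.

13.4577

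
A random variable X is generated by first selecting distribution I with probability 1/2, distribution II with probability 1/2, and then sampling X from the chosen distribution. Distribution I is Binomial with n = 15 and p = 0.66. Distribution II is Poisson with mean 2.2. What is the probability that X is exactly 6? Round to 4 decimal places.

0.0213

Conditional on each component, P(X = 6): I: 0.0251176; II: 0.0174484.
By total probability, P(X = 6) = 0.5·0.0251176 + 0.5·0.0174484 = 0.021283.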